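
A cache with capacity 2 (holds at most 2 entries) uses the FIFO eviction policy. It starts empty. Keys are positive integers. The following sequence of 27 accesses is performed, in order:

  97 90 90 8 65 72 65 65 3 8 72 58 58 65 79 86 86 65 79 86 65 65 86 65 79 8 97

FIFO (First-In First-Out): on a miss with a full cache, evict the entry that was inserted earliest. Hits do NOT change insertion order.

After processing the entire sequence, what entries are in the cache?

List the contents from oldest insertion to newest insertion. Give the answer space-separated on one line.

Answer: 8 97

Derivation:
FIFO simulation (capacity=2):
  1. access 97: MISS. Cache (old->new): [97]
  2. access 90: MISS. Cache (old->new): [97 90]
  3. access 90: HIT. Cache (old->new): [97 90]
  4. access 8: MISS, evict 97. Cache (old->new): [90 8]
  5. access 65: MISS, evict 90. Cache (old->new): [8 65]
  6. access 72: MISS, evict 8. Cache (old->new): [65 72]
  7. access 65: HIT. Cache (old->new): [65 72]
  8. access 65: HIT. Cache (old->new): [65 72]
  9. access 3: MISS, evict 65. Cache (old->new): [72 3]
  10. access 8: MISS, evict 72. Cache (old->new): [3 8]
  11. access 72: MISS, evict 3. Cache (old->new): [8 72]
  12. access 58: MISS, evict 8. Cache (old->new): [72 58]
  13. access 58: HIT. Cache (old->new): [72 58]
  14. access 65: MISS, evict 72. Cache (old->new): [58 65]
  15. access 79: MISS, evict 58. Cache (old->new): [65 79]
  16. access 86: MISS, evict 65. Cache (old->new): [79 86]
  17. access 86: HIT. Cache (old->new): [79 86]
  18. access 65: MISS, evict 79. Cache (old->new): [86 65]
  19. access 79: MISS, evict 86. Cache (old->new): [65 79]
  20. access 86: MISS, evict 65. Cache (old->new): [79 86]
  21. access 65: MISS, evict 79. Cache (old->new): [86 65]
  22. access 65: HIT. Cache (old->new): [86 65]
  23. access 86: HIT. Cache (old->new): [86 65]
  24. access 65: HIT. Cache (old->new): [86 65]
  25. access 79: MISS, evict 86. Cache (old->new): [65 79]
  26. access 8: MISS, evict 65. Cache (old->new): [79 8]
  27. access 97: MISS, evict 79. Cache (old->new): [8 97]
Total: 8 hits, 19 misses, 17 evictions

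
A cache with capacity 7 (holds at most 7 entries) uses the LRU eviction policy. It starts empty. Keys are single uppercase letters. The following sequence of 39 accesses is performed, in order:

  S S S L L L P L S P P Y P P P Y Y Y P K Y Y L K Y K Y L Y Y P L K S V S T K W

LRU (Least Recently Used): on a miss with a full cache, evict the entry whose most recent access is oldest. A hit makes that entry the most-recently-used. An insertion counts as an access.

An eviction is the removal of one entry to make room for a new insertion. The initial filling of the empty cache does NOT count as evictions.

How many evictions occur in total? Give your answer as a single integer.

LRU simulation (capacity=7):
  1. access S: MISS. Cache (LRU->MRU): [S]
  2. access S: HIT. Cache (LRU->MRU): [S]
  3. access S: HIT. Cache (LRU->MRU): [S]
  4. access L: MISS. Cache (LRU->MRU): [S L]
  5. access L: HIT. Cache (LRU->MRU): [S L]
  6. access L: HIT. Cache (LRU->MRU): [S L]
  7. access P: MISS. Cache (LRU->MRU): [S L P]
  8. access L: HIT. Cache (LRU->MRU): [S P L]
  9. access S: HIT. Cache (LRU->MRU): [P L S]
  10. access P: HIT. Cache (LRU->MRU): [L S P]
  11. access P: HIT. Cache (LRU->MRU): [L S P]
  12. access Y: MISS. Cache (LRU->MRU): [L S P Y]
  13. access P: HIT. Cache (LRU->MRU): [L S Y P]
  14. access P: HIT. Cache (LRU->MRU): [L S Y P]
  15. access P: HIT. Cache (LRU->MRU): [L S Y P]
  16. access Y: HIT. Cache (LRU->MRU): [L S P Y]
  17. access Y: HIT. Cache (LRU->MRU): [L S P Y]
  18. access Y: HIT. Cache (LRU->MRU): [L S P Y]
  19. access P: HIT. Cache (LRU->MRU): [L S Y P]
  20. access K: MISS. Cache (LRU->MRU): [L S Y P K]
  21. access Y: HIT. Cache (LRU->MRU): [L S P K Y]
  22. access Y: HIT. Cache (LRU->MRU): [L S P K Y]
  23. access L: HIT. Cache (LRU->MRU): [S P K Y L]
  24. access K: HIT. Cache (LRU->MRU): [S P Y L K]
  25. access Y: HIT. Cache (LRU->MRU): [S P L K Y]
  26. access K: HIT. Cache (LRU->MRU): [S P L Y K]
  27. access Y: HIT. Cache (LRU->MRU): [S P L K Y]
  28. access L: HIT. Cache (LRU->MRU): [S P K Y L]
  29. access Y: HIT. Cache (LRU->MRU): [S P K L Y]
  30. access Y: HIT. Cache (LRU->MRU): [S P K L Y]
  31. access P: HIT. Cache (LRU->MRU): [S K L Y P]
  32. access L: HIT. Cache (LRU->MRU): [S K Y P L]
  33. access K: HIT. Cache (LRU->MRU): [S Y P L K]
  34. access S: HIT. Cache (LRU->MRU): [Y P L K S]
  35. access V: MISS. Cache (LRU->MRU): [Y P L K S V]
  36. access S: HIT. Cache (LRU->MRU): [Y P L K V S]
  37. access T: MISS. Cache (LRU->MRU): [Y P L K V S T]
  38. access K: HIT. Cache (LRU->MRU): [Y P L V S T K]
  39. access W: MISS, evict Y. Cache (LRU->MRU): [P L V S T K W]
Total: 31 hits, 8 misses, 1 evictions

Answer: 1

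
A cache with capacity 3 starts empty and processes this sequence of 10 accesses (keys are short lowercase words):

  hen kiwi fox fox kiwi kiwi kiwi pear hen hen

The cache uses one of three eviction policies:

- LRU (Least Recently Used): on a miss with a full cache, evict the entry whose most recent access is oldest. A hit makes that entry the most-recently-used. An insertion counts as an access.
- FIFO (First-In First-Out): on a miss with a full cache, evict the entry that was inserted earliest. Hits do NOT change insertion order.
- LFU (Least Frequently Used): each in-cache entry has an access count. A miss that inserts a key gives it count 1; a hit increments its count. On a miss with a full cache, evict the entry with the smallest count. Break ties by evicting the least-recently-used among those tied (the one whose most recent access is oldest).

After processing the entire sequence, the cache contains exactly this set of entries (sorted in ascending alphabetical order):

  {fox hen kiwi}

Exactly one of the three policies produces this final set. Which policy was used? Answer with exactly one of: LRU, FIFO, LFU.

Answer: LFU

Derivation:
Simulating under each policy and comparing final sets:
  LRU: final set = {hen kiwi pear} -> differs
  FIFO: final set = {fox hen pear} -> differs
  LFU: final set = {fox hen kiwi} -> MATCHES target
Only LFU produces the target set.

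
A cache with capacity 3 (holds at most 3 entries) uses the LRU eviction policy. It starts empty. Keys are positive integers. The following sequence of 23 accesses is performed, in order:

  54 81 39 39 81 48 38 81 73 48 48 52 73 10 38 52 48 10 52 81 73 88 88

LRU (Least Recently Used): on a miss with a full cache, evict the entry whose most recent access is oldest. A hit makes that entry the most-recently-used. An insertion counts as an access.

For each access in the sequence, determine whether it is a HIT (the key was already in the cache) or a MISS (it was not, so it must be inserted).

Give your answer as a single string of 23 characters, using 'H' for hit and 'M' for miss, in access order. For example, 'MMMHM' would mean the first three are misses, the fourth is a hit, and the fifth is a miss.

Answer: MMMHHMMHMMHMHMMMMMHMMMH

Derivation:
LRU simulation (capacity=3):
  1. access 54: MISS. Cache (LRU->MRU): [54]
  2. access 81: MISS. Cache (LRU->MRU): [54 81]
  3. access 39: MISS. Cache (LRU->MRU): [54 81 39]
  4. access 39: HIT. Cache (LRU->MRU): [54 81 39]
  5. access 81: HIT. Cache (LRU->MRU): [54 39 81]
  6. access 48: MISS, evict 54. Cache (LRU->MRU): [39 81 48]
  7. access 38: MISS, evict 39. Cache (LRU->MRU): [81 48 38]
  8. access 81: HIT. Cache (LRU->MRU): [48 38 81]
  9. access 73: MISS, evict 48. Cache (LRU->MRU): [38 81 73]
  10. access 48: MISS, evict 38. Cache (LRU->MRU): [81 73 48]
  11. access 48: HIT. Cache (LRU->MRU): [81 73 48]
  12. access 52: MISS, evict 81. Cache (LRU->MRU): [73 48 52]
  13. access 73: HIT. Cache (LRU->MRU): [48 52 73]
  14. access 10: MISS, evict 48. Cache (LRU->MRU): [52 73 10]
  15. access 38: MISS, evict 52. Cache (LRU->MRU): [73 10 38]
  16. access 52: MISS, evict 73. Cache (LRU->MRU): [10 38 52]
  17. access 48: MISS, evict 10. Cache (LRU->MRU): [38 52 48]
  18. access 10: MISS, evict 38. Cache (LRU->MRU): [52 48 10]
  19. access 52: HIT. Cache (LRU->MRU): [48 10 52]
  20. access 81: MISS, evict 48. Cache (LRU->MRU): [10 52 81]
  21. access 73: MISS, evict 10. Cache (LRU->MRU): [52 81 73]
  22. access 88: MISS, evict 52. Cache (LRU->MRU): [81 73 88]
  23. access 88: HIT. Cache (LRU->MRU): [81 73 88]
Total: 7 hits, 16 misses, 13 evictions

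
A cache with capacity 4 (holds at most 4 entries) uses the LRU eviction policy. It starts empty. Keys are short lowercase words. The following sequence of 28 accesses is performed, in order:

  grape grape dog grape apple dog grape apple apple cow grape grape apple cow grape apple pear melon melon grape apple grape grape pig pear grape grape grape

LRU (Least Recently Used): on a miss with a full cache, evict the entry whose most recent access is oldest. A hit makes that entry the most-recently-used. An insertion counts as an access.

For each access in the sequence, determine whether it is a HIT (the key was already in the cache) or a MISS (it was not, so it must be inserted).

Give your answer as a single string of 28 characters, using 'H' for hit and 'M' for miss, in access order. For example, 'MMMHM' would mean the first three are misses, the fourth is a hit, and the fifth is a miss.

LRU simulation (capacity=4):
  1. access grape: MISS. Cache (LRU->MRU): [grape]
  2. access grape: HIT. Cache (LRU->MRU): [grape]
  3. access dog: MISS. Cache (LRU->MRU): [grape dog]
  4. access grape: HIT. Cache (LRU->MRU): [dog grape]
  5. access apple: MISS. Cache (LRU->MRU): [dog grape apple]
  6. access dog: HIT. Cache (LRU->MRU): [grape apple dog]
  7. access grape: HIT. Cache (LRU->MRU): [apple dog grape]
  8. access apple: HIT. Cache (LRU->MRU): [dog grape apple]
  9. access apple: HIT. Cache (LRU->MRU): [dog grape apple]
  10. access cow: MISS. Cache (LRU->MRU): [dog grape apple cow]
  11. access grape: HIT. Cache (LRU->MRU): [dog apple cow grape]
  12. access grape: HIT. Cache (LRU->MRU): [dog apple cow grape]
  13. access apple: HIT. Cache (LRU->MRU): [dog cow grape apple]
  14. access cow: HIT. Cache (LRU->MRU): [dog grape apple cow]
  15. access grape: HIT. Cache (LRU->MRU): [dog apple cow grape]
  16. access apple: HIT. Cache (LRU->MRU): [dog cow grape apple]
  17. access pear: MISS, evict dog. Cache (LRU->MRU): [cow grape apple pear]
  18. access melon: MISS, evict cow. Cache (LRU->MRU): [grape apple pear melon]
  19. access melon: HIT. Cache (LRU->MRU): [grape apple pear melon]
  20. access grape: HIT. Cache (LRU->MRU): [apple pear melon grape]
  21. access apple: HIT. Cache (LRU->MRU): [pear melon grape apple]
  22. access grape: HIT. Cache (LRU->MRU): [pear melon apple grape]
  23. access grape: HIT. Cache (LRU->MRU): [pear melon apple grape]
  24. access pig: MISS, evict pear. Cache (LRU->MRU): [melon apple grape pig]
  25. access pear: MISS, evict melon. Cache (LRU->MRU): [apple grape pig pear]
  26. access grape: HIT. Cache (LRU->MRU): [apple pig pear grape]
  27. access grape: HIT. Cache (LRU->MRU): [apple pig pear grape]
  28. access grape: HIT. Cache (LRU->MRU): [apple pig pear grape]
Total: 20 hits, 8 misses, 4 evictions

Answer: MHMHMHHHHMHHHHHHMMHHHHHMMHHH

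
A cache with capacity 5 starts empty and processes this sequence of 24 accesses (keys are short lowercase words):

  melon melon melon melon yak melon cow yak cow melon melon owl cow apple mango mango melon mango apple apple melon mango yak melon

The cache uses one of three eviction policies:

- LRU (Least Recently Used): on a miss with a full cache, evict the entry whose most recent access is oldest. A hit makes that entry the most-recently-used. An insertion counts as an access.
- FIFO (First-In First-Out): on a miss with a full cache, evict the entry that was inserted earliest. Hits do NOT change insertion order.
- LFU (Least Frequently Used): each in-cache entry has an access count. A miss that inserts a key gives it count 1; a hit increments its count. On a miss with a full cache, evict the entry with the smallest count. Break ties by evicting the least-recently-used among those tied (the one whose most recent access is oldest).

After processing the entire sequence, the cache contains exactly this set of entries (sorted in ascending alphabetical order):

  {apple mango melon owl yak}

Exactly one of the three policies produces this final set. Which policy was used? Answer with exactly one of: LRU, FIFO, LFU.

Answer: FIFO

Derivation:
Simulating under each policy and comparing final sets:
  LRU: final set = {apple cow mango melon yak} -> differs
  FIFO: final set = {apple mango melon owl yak} -> MATCHES target
  LFU: final set = {apple cow mango melon yak} -> differs
Only FIFO produces the target set.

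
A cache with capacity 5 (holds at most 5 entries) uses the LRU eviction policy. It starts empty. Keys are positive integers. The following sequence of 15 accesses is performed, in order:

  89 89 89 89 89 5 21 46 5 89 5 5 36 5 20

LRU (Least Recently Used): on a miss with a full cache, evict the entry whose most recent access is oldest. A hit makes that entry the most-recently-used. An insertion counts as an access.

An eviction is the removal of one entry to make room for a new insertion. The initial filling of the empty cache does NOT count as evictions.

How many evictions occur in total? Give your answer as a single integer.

Answer: 1

Derivation:
LRU simulation (capacity=5):
  1. access 89: MISS. Cache (LRU->MRU): [89]
  2. access 89: HIT. Cache (LRU->MRU): [89]
  3. access 89: HIT. Cache (LRU->MRU): [89]
  4. access 89: HIT. Cache (LRU->MRU): [89]
  5. access 89: HIT. Cache (LRU->MRU): [89]
  6. access 5: MISS. Cache (LRU->MRU): [89 5]
  7. access 21: MISS. Cache (LRU->MRU): [89 5 21]
  8. access 46: MISS. Cache (LRU->MRU): [89 5 21 46]
  9. access 5: HIT. Cache (LRU->MRU): [89 21 46 5]
  10. access 89: HIT. Cache (LRU->MRU): [21 46 5 89]
  11. access 5: HIT. Cache (LRU->MRU): [21 46 89 5]
  12. access 5: HIT. Cache (LRU->MRU): [21 46 89 5]
  13. access 36: MISS. Cache (LRU->MRU): [21 46 89 5 36]
  14. access 5: HIT. Cache (LRU->MRU): [21 46 89 36 5]
  15. access 20: MISS, evict 21. Cache (LRU->MRU): [46 89 36 5 20]
Total: 9 hits, 6 misses, 1 evictions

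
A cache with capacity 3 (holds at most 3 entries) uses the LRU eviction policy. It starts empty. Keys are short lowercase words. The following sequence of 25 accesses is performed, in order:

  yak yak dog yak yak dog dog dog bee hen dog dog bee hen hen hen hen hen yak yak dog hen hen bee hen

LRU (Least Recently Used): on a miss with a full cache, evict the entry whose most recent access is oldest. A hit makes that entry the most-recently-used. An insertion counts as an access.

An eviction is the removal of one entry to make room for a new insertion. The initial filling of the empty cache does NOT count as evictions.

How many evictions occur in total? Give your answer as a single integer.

Answer: 4

Derivation:
LRU simulation (capacity=3):
  1. access yak: MISS. Cache (LRU->MRU): [yak]
  2. access yak: HIT. Cache (LRU->MRU): [yak]
  3. access dog: MISS. Cache (LRU->MRU): [yak dog]
  4. access yak: HIT. Cache (LRU->MRU): [dog yak]
  5. access yak: HIT. Cache (LRU->MRU): [dog yak]
  6. access dog: HIT. Cache (LRU->MRU): [yak dog]
  7. access dog: HIT. Cache (LRU->MRU): [yak dog]
  8. access dog: HIT. Cache (LRU->MRU): [yak dog]
  9. access bee: MISS. Cache (LRU->MRU): [yak dog bee]
  10. access hen: MISS, evict yak. Cache (LRU->MRU): [dog bee hen]
  11. access dog: HIT. Cache (LRU->MRU): [bee hen dog]
  12. access dog: HIT. Cache (LRU->MRU): [bee hen dog]
  13. access bee: HIT. Cache (LRU->MRU): [hen dog bee]
  14. access hen: HIT. Cache (LRU->MRU): [dog bee hen]
  15. access hen: HIT. Cache (LRU->MRU): [dog bee hen]
  16. access hen: HIT. Cache (LRU->MRU): [dog bee hen]
  17. access hen: HIT. Cache (LRU->MRU): [dog bee hen]
  18. access hen: HIT. Cache (LRU->MRU): [dog bee hen]
  19. access yak: MISS, evict dog. Cache (LRU->MRU): [bee hen yak]
  20. access yak: HIT. Cache (LRU->MRU): [bee hen yak]
  21. access dog: MISS, evict bee. Cache (LRU->MRU): [hen yak dog]
  22. access hen: HIT. Cache (LRU->MRU): [yak dog hen]
  23. access hen: HIT. Cache (LRU->MRU): [yak dog hen]
  24. access bee: MISS, evict yak. Cache (LRU->MRU): [dog hen bee]
  25. access hen: HIT. Cache (LRU->MRU): [dog bee hen]
Total: 18 hits, 7 misses, 4 evictions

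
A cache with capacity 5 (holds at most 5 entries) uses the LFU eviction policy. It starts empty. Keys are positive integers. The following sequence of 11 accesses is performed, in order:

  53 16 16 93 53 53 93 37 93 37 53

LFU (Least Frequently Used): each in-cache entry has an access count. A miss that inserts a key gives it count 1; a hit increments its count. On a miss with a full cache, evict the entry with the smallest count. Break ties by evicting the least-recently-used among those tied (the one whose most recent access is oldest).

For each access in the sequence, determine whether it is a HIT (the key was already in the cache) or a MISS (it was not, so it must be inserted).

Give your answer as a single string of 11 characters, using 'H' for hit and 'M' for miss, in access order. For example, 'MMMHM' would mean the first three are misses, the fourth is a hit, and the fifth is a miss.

Answer: MMHMHHHMHHH

Derivation:
LFU simulation (capacity=5):
  1. access 53: MISS. Cache: [53(c=1)]
  2. access 16: MISS. Cache: [53(c=1) 16(c=1)]
  3. access 16: HIT, count now 2. Cache: [53(c=1) 16(c=2)]
  4. access 93: MISS. Cache: [53(c=1) 93(c=1) 16(c=2)]
  5. access 53: HIT, count now 2. Cache: [93(c=1) 16(c=2) 53(c=2)]
  6. access 53: HIT, count now 3. Cache: [93(c=1) 16(c=2) 53(c=3)]
  7. access 93: HIT, count now 2. Cache: [16(c=2) 93(c=2) 53(c=3)]
  8. access 37: MISS. Cache: [37(c=1) 16(c=2) 93(c=2) 53(c=3)]
  9. access 93: HIT, count now 3. Cache: [37(c=1) 16(c=2) 53(c=3) 93(c=3)]
  10. access 37: HIT, count now 2. Cache: [16(c=2) 37(c=2) 53(c=3) 93(c=3)]
  11. access 53: HIT, count now 4. Cache: [16(c=2) 37(c=2) 93(c=3) 53(c=4)]
Total: 7 hits, 4 misses, 0 evictions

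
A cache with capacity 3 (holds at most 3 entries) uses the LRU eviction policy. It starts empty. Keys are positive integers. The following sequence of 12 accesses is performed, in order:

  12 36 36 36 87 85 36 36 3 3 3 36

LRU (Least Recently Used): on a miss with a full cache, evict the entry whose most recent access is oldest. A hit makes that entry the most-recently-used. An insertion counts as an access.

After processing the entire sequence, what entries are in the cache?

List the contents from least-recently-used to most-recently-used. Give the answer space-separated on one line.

Answer: 85 3 36

Derivation:
LRU simulation (capacity=3):
  1. access 12: MISS. Cache (LRU->MRU): [12]
  2. access 36: MISS. Cache (LRU->MRU): [12 36]
  3. access 36: HIT. Cache (LRU->MRU): [12 36]
  4. access 36: HIT. Cache (LRU->MRU): [12 36]
  5. access 87: MISS. Cache (LRU->MRU): [12 36 87]
  6. access 85: MISS, evict 12. Cache (LRU->MRU): [36 87 85]
  7. access 36: HIT. Cache (LRU->MRU): [87 85 36]
  8. access 36: HIT. Cache (LRU->MRU): [87 85 36]
  9. access 3: MISS, evict 87. Cache (LRU->MRU): [85 36 3]
  10. access 3: HIT. Cache (LRU->MRU): [85 36 3]
  11. access 3: HIT. Cache (LRU->MRU): [85 36 3]
  12. access 36: HIT. Cache (LRU->MRU): [85 3 36]
Total: 7 hits, 5 misses, 2 evictions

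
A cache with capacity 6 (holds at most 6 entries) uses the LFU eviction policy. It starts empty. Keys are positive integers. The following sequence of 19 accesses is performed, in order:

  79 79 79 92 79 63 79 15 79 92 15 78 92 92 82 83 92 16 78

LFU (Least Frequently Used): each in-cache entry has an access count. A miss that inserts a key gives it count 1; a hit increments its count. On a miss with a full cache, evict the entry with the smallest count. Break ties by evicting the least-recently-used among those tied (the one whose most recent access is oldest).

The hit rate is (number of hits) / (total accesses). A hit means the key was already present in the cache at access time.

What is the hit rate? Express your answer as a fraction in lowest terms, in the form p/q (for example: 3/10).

Answer: 10/19

Derivation:
LFU simulation (capacity=6):
  1. access 79: MISS. Cache: [79(c=1)]
  2. access 79: HIT, count now 2. Cache: [79(c=2)]
  3. access 79: HIT, count now 3. Cache: [79(c=3)]
  4. access 92: MISS. Cache: [92(c=1) 79(c=3)]
  5. access 79: HIT, count now 4. Cache: [92(c=1) 79(c=4)]
  6. access 63: MISS. Cache: [92(c=1) 63(c=1) 79(c=4)]
  7. access 79: HIT, count now 5. Cache: [92(c=1) 63(c=1) 79(c=5)]
  8. access 15: MISS. Cache: [92(c=1) 63(c=1) 15(c=1) 79(c=5)]
  9. access 79: HIT, count now 6. Cache: [92(c=1) 63(c=1) 15(c=1) 79(c=6)]
  10. access 92: HIT, count now 2. Cache: [63(c=1) 15(c=1) 92(c=2) 79(c=6)]
  11. access 15: HIT, count now 2. Cache: [63(c=1) 92(c=2) 15(c=2) 79(c=6)]
  12. access 78: MISS. Cache: [63(c=1) 78(c=1) 92(c=2) 15(c=2) 79(c=6)]
  13. access 92: HIT, count now 3. Cache: [63(c=1) 78(c=1) 15(c=2) 92(c=3) 79(c=6)]
  14. access 92: HIT, count now 4. Cache: [63(c=1) 78(c=1) 15(c=2) 92(c=4) 79(c=6)]
  15. access 82: MISS. Cache: [63(c=1) 78(c=1) 82(c=1) 15(c=2) 92(c=4) 79(c=6)]
  16. access 83: MISS, evict 63(c=1). Cache: [78(c=1) 82(c=1) 83(c=1) 15(c=2) 92(c=4) 79(c=6)]
  17. access 92: HIT, count now 5. Cache: [78(c=1) 82(c=1) 83(c=1) 15(c=2) 92(c=5) 79(c=6)]
  18. access 16: MISS, evict 78(c=1). Cache: [82(c=1) 83(c=1) 16(c=1) 15(c=2) 92(c=5) 79(c=6)]
  19. access 78: MISS, evict 82(c=1). Cache: [83(c=1) 16(c=1) 78(c=1) 15(c=2) 92(c=5) 79(c=6)]
Total: 10 hits, 9 misses, 3 evictions

Hit rate = 10/19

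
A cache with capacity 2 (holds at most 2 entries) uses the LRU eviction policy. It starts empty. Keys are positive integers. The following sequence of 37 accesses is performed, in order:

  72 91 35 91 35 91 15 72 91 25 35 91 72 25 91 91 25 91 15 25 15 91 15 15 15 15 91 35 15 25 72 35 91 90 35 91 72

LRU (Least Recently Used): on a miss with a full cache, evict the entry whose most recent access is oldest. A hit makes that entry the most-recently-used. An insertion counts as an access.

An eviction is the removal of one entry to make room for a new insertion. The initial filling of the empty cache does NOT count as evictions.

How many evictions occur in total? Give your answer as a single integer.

Answer: 23

Derivation:
LRU simulation (capacity=2):
  1. access 72: MISS. Cache (LRU->MRU): [72]
  2. access 91: MISS. Cache (LRU->MRU): [72 91]
  3. access 35: MISS, evict 72. Cache (LRU->MRU): [91 35]
  4. access 91: HIT. Cache (LRU->MRU): [35 91]
  5. access 35: HIT. Cache (LRU->MRU): [91 35]
  6. access 91: HIT. Cache (LRU->MRU): [35 91]
  7. access 15: MISS, evict 35. Cache (LRU->MRU): [91 15]
  8. access 72: MISS, evict 91. Cache (LRU->MRU): [15 72]
  9. access 91: MISS, evict 15. Cache (LRU->MRU): [72 91]
  10. access 25: MISS, evict 72. Cache (LRU->MRU): [91 25]
  11. access 35: MISS, evict 91. Cache (LRU->MRU): [25 35]
  12. access 91: MISS, evict 25. Cache (LRU->MRU): [35 91]
  13. access 72: MISS, evict 35. Cache (LRU->MRU): [91 72]
  14. access 25: MISS, evict 91. Cache (LRU->MRU): [72 25]
  15. access 91: MISS, evict 72. Cache (LRU->MRU): [25 91]
  16. access 91: HIT. Cache (LRU->MRU): [25 91]
  17. access 25: HIT. Cache (LRU->MRU): [91 25]
  18. access 91: HIT. Cache (LRU->MRU): [25 91]
  19. access 15: MISS, evict 25. Cache (LRU->MRU): [91 15]
  20. access 25: MISS, evict 91. Cache (LRU->MRU): [15 25]
  21. access 15: HIT. Cache (LRU->MRU): [25 15]
  22. access 91: MISS, evict 25. Cache (LRU->MRU): [15 91]
  23. access 15: HIT. Cache (LRU->MRU): [91 15]
  24. access 15: HIT. Cache (LRU->MRU): [91 15]
  25. access 15: HIT. Cache (LRU->MRU): [91 15]
  26. access 15: HIT. Cache (LRU->MRU): [91 15]
  27. access 91: HIT. Cache (LRU->MRU): [15 91]
  28. access 35: MISS, evict 15. Cache (LRU->MRU): [91 35]
  29. access 15: MISS, evict 91. Cache (LRU->MRU): [35 15]
  30. access 25: MISS, evict 35. Cache (LRU->MRU): [15 25]
  31. access 72: MISS, evict 15. Cache (LRU->MRU): [25 72]
  32. access 35: MISS, evict 25. Cache (LRU->MRU): [72 35]
  33. access 91: MISS, evict 72. Cache (LRU->MRU): [35 91]
  34. access 90: MISS, evict 35. Cache (LRU->MRU): [91 90]
  35. access 35: MISS, evict 91. Cache (LRU->MRU): [90 35]
  36. access 91: MISS, evict 90. Cache (LRU->MRU): [35 91]
  37. access 72: MISS, evict 35. Cache (LRU->MRU): [91 72]
Total: 12 hits, 25 misses, 23 evictions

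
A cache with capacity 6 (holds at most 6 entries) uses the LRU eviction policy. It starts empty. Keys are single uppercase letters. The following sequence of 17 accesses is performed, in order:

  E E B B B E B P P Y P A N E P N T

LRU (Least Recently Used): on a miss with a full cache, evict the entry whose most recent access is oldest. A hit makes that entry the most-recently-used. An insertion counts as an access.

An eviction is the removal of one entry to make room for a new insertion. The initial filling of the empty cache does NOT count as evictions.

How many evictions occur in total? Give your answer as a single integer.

LRU simulation (capacity=6):
  1. access E: MISS. Cache (LRU->MRU): [E]
  2. access E: HIT. Cache (LRU->MRU): [E]
  3. access B: MISS. Cache (LRU->MRU): [E B]
  4. access B: HIT. Cache (LRU->MRU): [E B]
  5. access B: HIT. Cache (LRU->MRU): [E B]
  6. access E: HIT. Cache (LRU->MRU): [B E]
  7. access B: HIT. Cache (LRU->MRU): [E B]
  8. access P: MISS. Cache (LRU->MRU): [E B P]
  9. access P: HIT. Cache (LRU->MRU): [E B P]
  10. access Y: MISS. Cache (LRU->MRU): [E B P Y]
  11. access P: HIT. Cache (LRU->MRU): [E B Y P]
  12. access A: MISS. Cache (LRU->MRU): [E B Y P A]
  13. access N: MISS. Cache (LRU->MRU): [E B Y P A N]
  14. access E: HIT. Cache (LRU->MRU): [B Y P A N E]
  15. access P: HIT. Cache (LRU->MRU): [B Y A N E P]
  16. access N: HIT. Cache (LRU->MRU): [B Y A E P N]
  17. access T: MISS, evict B. Cache (LRU->MRU): [Y A E P N T]
Total: 10 hits, 7 misses, 1 evictions

Answer: 1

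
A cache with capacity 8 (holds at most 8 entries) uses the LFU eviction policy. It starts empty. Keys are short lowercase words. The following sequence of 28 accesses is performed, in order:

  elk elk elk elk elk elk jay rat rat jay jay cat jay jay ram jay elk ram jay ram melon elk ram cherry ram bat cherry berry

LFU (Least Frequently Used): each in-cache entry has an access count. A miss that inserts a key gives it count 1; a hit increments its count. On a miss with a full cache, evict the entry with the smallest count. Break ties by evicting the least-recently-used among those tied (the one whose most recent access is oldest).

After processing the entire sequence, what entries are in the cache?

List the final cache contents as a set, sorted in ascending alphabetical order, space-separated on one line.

Answer: bat berry cherry elk jay melon ram rat

Derivation:
LFU simulation (capacity=8):
  1. access elk: MISS. Cache: [elk(c=1)]
  2. access elk: HIT, count now 2. Cache: [elk(c=2)]
  3. access elk: HIT, count now 3. Cache: [elk(c=3)]
  4. access elk: HIT, count now 4. Cache: [elk(c=4)]
  5. access elk: HIT, count now 5. Cache: [elk(c=5)]
  6. access elk: HIT, count now 6. Cache: [elk(c=6)]
  7. access jay: MISS. Cache: [jay(c=1) elk(c=6)]
  8. access rat: MISS. Cache: [jay(c=1) rat(c=1) elk(c=6)]
  9. access rat: HIT, count now 2. Cache: [jay(c=1) rat(c=2) elk(c=6)]
  10. access jay: HIT, count now 2. Cache: [rat(c=2) jay(c=2) elk(c=6)]
  11. access jay: HIT, count now 3. Cache: [rat(c=2) jay(c=3) elk(c=6)]
  12. access cat: MISS. Cache: [cat(c=1) rat(c=2) jay(c=3) elk(c=6)]
  13. access jay: HIT, count now 4. Cache: [cat(c=1) rat(c=2) jay(c=4) elk(c=6)]
  14. access jay: HIT, count now 5. Cache: [cat(c=1) rat(c=2) jay(c=5) elk(c=6)]
  15. access ram: MISS. Cache: [cat(c=1) ram(c=1) rat(c=2) jay(c=5) elk(c=6)]
  16. access jay: HIT, count now 6. Cache: [cat(c=1) ram(c=1) rat(c=2) elk(c=6) jay(c=6)]
  17. access elk: HIT, count now 7. Cache: [cat(c=1) ram(c=1) rat(c=2) jay(c=6) elk(c=7)]
  18. access ram: HIT, count now 2. Cache: [cat(c=1) rat(c=2) ram(c=2) jay(c=6) elk(c=7)]
  19. access jay: HIT, count now 7. Cache: [cat(c=1) rat(c=2) ram(c=2) elk(c=7) jay(c=7)]
  20. access ram: HIT, count now 3. Cache: [cat(c=1) rat(c=2) ram(c=3) elk(c=7) jay(c=7)]
  21. access melon: MISS. Cache: [cat(c=1) melon(c=1) rat(c=2) ram(c=3) elk(c=7) jay(c=7)]
  22. access elk: HIT, count now 8. Cache: [cat(c=1) melon(c=1) rat(c=2) ram(c=3) jay(c=7) elk(c=8)]
  23. access ram: HIT, count now 4. Cache: [cat(c=1) melon(c=1) rat(c=2) ram(c=4) jay(c=7) elk(c=8)]
  24. access cherry: MISS. Cache: [cat(c=1) melon(c=1) cherry(c=1) rat(c=2) ram(c=4) jay(c=7) elk(c=8)]
  25. access ram: HIT, count now 5. Cache: [cat(c=1) melon(c=1) cherry(c=1) rat(c=2) ram(c=5) jay(c=7) elk(c=8)]
  26. access bat: MISS. Cache: [cat(c=1) melon(c=1) cherry(c=1) bat(c=1) rat(c=2) ram(c=5) jay(c=7) elk(c=8)]
  27. access cherry: HIT, count now 2. Cache: [cat(c=1) melon(c=1) bat(c=1) rat(c=2) cherry(c=2) ram(c=5) jay(c=7) elk(c=8)]
  28. access berry: MISS, evict cat(c=1). Cache: [melon(c=1) bat(c=1) berry(c=1) rat(c=2) cherry(c=2) ram(c=5) jay(c=7) elk(c=8)]
Total: 19 hits, 9 misses, 1 evictions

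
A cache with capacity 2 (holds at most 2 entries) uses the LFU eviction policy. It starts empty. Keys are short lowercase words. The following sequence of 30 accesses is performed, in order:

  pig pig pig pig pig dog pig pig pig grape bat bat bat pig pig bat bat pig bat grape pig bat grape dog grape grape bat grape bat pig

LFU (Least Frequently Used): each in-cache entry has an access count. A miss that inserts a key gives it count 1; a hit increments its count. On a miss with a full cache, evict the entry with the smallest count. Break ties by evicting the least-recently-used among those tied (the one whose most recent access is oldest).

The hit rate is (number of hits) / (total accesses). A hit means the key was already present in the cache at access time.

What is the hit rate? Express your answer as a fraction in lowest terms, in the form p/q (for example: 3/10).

LFU simulation (capacity=2):
  1. access pig: MISS. Cache: [pig(c=1)]
  2. access pig: HIT, count now 2. Cache: [pig(c=2)]
  3. access pig: HIT, count now 3. Cache: [pig(c=3)]
  4. access pig: HIT, count now 4. Cache: [pig(c=4)]
  5. access pig: HIT, count now 5. Cache: [pig(c=5)]
  6. access dog: MISS. Cache: [dog(c=1) pig(c=5)]
  7. access pig: HIT, count now 6. Cache: [dog(c=1) pig(c=6)]
  8. access pig: HIT, count now 7. Cache: [dog(c=1) pig(c=7)]
  9. access pig: HIT, count now 8. Cache: [dog(c=1) pig(c=8)]
  10. access grape: MISS, evict dog(c=1). Cache: [grape(c=1) pig(c=8)]
  11. access bat: MISS, evict grape(c=1). Cache: [bat(c=1) pig(c=8)]
  12. access bat: HIT, count now 2. Cache: [bat(c=2) pig(c=8)]
  13. access bat: HIT, count now 3. Cache: [bat(c=3) pig(c=8)]
  14. access pig: HIT, count now 9. Cache: [bat(c=3) pig(c=9)]
  15. access pig: HIT, count now 10. Cache: [bat(c=3) pig(c=10)]
  16. access bat: HIT, count now 4. Cache: [bat(c=4) pig(c=10)]
  17. access bat: HIT, count now 5. Cache: [bat(c=5) pig(c=10)]
  18. access pig: HIT, count now 11. Cache: [bat(c=5) pig(c=11)]
  19. access bat: HIT, count now 6. Cache: [bat(c=6) pig(c=11)]
  20. access grape: MISS, evict bat(c=6). Cache: [grape(c=1) pig(c=11)]
  21. access pig: HIT, count now 12. Cache: [grape(c=1) pig(c=12)]
  22. access bat: MISS, evict grape(c=1). Cache: [bat(c=1) pig(c=12)]
  23. access grape: MISS, evict bat(c=1). Cache: [grape(c=1) pig(c=12)]
  24. access dog: MISS, evict grape(c=1). Cache: [dog(c=1) pig(c=12)]
  25. access grape: MISS, evict dog(c=1). Cache: [grape(c=1) pig(c=12)]
  26. access grape: HIT, count now 2. Cache: [grape(c=2) pig(c=12)]
  27. access bat: MISS, evict grape(c=2). Cache: [bat(c=1) pig(c=12)]
  28. access grape: MISS, evict bat(c=1). Cache: [grape(c=1) pig(c=12)]
  29. access bat: MISS, evict grape(c=1). Cache: [bat(c=1) pig(c=12)]
  30. access pig: HIT, count now 13. Cache: [bat(c=1) pig(c=13)]
Total: 18 hits, 12 misses, 10 evictions

Hit rate = 18/30 = 3/5

Answer: 3/5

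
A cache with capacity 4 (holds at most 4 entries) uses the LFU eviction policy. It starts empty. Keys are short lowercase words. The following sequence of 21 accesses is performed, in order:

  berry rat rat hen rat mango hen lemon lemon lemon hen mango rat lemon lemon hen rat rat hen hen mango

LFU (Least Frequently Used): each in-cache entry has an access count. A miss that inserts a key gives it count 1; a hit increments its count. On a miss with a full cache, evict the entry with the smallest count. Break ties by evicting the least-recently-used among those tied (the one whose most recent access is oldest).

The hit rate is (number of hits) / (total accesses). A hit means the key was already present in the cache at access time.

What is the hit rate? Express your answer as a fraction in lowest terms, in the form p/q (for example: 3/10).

LFU simulation (capacity=4):
  1. access berry: MISS. Cache: [berry(c=1)]
  2. access rat: MISS. Cache: [berry(c=1) rat(c=1)]
  3. access rat: HIT, count now 2. Cache: [berry(c=1) rat(c=2)]
  4. access hen: MISS. Cache: [berry(c=1) hen(c=1) rat(c=2)]
  5. access rat: HIT, count now 3. Cache: [berry(c=1) hen(c=1) rat(c=3)]
  6. access mango: MISS. Cache: [berry(c=1) hen(c=1) mango(c=1) rat(c=3)]
  7. access hen: HIT, count now 2. Cache: [berry(c=1) mango(c=1) hen(c=2) rat(c=3)]
  8. access lemon: MISS, evict berry(c=1). Cache: [mango(c=1) lemon(c=1) hen(c=2) rat(c=3)]
  9. access lemon: HIT, count now 2. Cache: [mango(c=1) hen(c=2) lemon(c=2) rat(c=3)]
  10. access lemon: HIT, count now 3. Cache: [mango(c=1) hen(c=2) rat(c=3) lemon(c=3)]
  11. access hen: HIT, count now 3. Cache: [mango(c=1) rat(c=3) lemon(c=3) hen(c=3)]
  12. access mango: HIT, count now 2. Cache: [mango(c=2) rat(c=3) lemon(c=3) hen(c=3)]
  13. access rat: HIT, count now 4. Cache: [mango(c=2) lemon(c=3) hen(c=3) rat(c=4)]
  14. access lemon: HIT, count now 4. Cache: [mango(c=2) hen(c=3) rat(c=4) lemon(c=4)]
  15. access lemon: HIT, count now 5. Cache: [mango(c=2) hen(c=3) rat(c=4) lemon(c=5)]
  16. access hen: HIT, count now 4. Cache: [mango(c=2) rat(c=4) hen(c=4) lemon(c=5)]
  17. access rat: HIT, count now 5. Cache: [mango(c=2) hen(c=4) lemon(c=5) rat(c=5)]
  18. access rat: HIT, count now 6. Cache: [mango(c=2) hen(c=4) lemon(c=5) rat(c=6)]
  19. access hen: HIT, count now 5. Cache: [mango(c=2) lemon(c=5) hen(c=5) rat(c=6)]
  20. access hen: HIT, count now 6. Cache: [mango(c=2) lemon(c=5) rat(c=6) hen(c=6)]
  21. access mango: HIT, count now 3. Cache: [mango(c=3) lemon(c=5) rat(c=6) hen(c=6)]
Total: 16 hits, 5 misses, 1 evictions

Hit rate = 16/21

Answer: 16/21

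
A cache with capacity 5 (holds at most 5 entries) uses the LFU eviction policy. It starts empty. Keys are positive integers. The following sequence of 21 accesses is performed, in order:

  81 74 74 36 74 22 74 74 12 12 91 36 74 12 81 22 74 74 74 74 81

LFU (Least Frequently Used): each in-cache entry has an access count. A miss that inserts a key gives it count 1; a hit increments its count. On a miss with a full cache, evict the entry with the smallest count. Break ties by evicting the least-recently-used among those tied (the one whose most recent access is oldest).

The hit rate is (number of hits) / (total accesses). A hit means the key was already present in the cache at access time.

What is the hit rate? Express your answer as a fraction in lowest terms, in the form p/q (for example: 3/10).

LFU simulation (capacity=5):
  1. access 81: MISS. Cache: [81(c=1)]
  2. access 74: MISS. Cache: [81(c=1) 74(c=1)]
  3. access 74: HIT, count now 2. Cache: [81(c=1) 74(c=2)]
  4. access 36: MISS. Cache: [81(c=1) 36(c=1) 74(c=2)]
  5. access 74: HIT, count now 3. Cache: [81(c=1) 36(c=1) 74(c=3)]
  6. access 22: MISS. Cache: [81(c=1) 36(c=1) 22(c=1) 74(c=3)]
  7. access 74: HIT, count now 4. Cache: [81(c=1) 36(c=1) 22(c=1) 74(c=4)]
  8. access 74: HIT, count now 5. Cache: [81(c=1) 36(c=1) 22(c=1) 74(c=5)]
  9. access 12: MISS. Cache: [81(c=1) 36(c=1) 22(c=1) 12(c=1) 74(c=5)]
  10. access 12: HIT, count now 2. Cache: [81(c=1) 36(c=1) 22(c=1) 12(c=2) 74(c=5)]
  11. access 91: MISS, evict 81(c=1). Cache: [36(c=1) 22(c=1) 91(c=1) 12(c=2) 74(c=5)]
  12. access 36: HIT, count now 2. Cache: [22(c=1) 91(c=1) 12(c=2) 36(c=2) 74(c=5)]
  13. access 74: HIT, count now 6. Cache: [22(c=1) 91(c=1) 12(c=2) 36(c=2) 74(c=6)]
  14. access 12: HIT, count now 3. Cache: [22(c=1) 91(c=1) 36(c=2) 12(c=3) 74(c=6)]
  15. access 81: MISS, evict 22(c=1). Cache: [91(c=1) 81(c=1) 36(c=2) 12(c=3) 74(c=6)]
  16. access 22: MISS, evict 91(c=1). Cache: [81(c=1) 22(c=1) 36(c=2) 12(c=3) 74(c=6)]
  17. access 74: HIT, count now 7. Cache: [81(c=1) 22(c=1) 36(c=2) 12(c=3) 74(c=7)]
  18. access 74: HIT, count now 8. Cache: [81(c=1) 22(c=1) 36(c=2) 12(c=3) 74(c=8)]
  19. access 74: HIT, count now 9. Cache: [81(c=1) 22(c=1) 36(c=2) 12(c=3) 74(c=9)]
  20. access 74: HIT, count now 10. Cache: [81(c=1) 22(c=1) 36(c=2) 12(c=3) 74(c=10)]
  21. access 81: HIT, count now 2. Cache: [22(c=1) 36(c=2) 81(c=2) 12(c=3) 74(c=10)]
Total: 13 hits, 8 misses, 3 evictions

Hit rate = 13/21

Answer: 13/21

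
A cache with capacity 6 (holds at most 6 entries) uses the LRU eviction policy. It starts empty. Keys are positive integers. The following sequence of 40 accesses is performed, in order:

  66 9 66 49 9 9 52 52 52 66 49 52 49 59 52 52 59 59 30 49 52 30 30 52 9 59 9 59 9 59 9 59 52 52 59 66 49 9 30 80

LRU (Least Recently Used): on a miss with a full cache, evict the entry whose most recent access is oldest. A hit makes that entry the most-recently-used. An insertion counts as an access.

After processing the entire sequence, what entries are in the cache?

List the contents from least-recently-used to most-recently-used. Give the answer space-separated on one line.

LRU simulation (capacity=6):
  1. access 66: MISS. Cache (LRU->MRU): [66]
  2. access 9: MISS. Cache (LRU->MRU): [66 9]
  3. access 66: HIT. Cache (LRU->MRU): [9 66]
  4. access 49: MISS. Cache (LRU->MRU): [9 66 49]
  5. access 9: HIT. Cache (LRU->MRU): [66 49 9]
  6. access 9: HIT. Cache (LRU->MRU): [66 49 9]
  7. access 52: MISS. Cache (LRU->MRU): [66 49 9 52]
  8. access 52: HIT. Cache (LRU->MRU): [66 49 9 52]
  9. access 52: HIT. Cache (LRU->MRU): [66 49 9 52]
  10. access 66: HIT. Cache (LRU->MRU): [49 9 52 66]
  11. access 49: HIT. Cache (LRU->MRU): [9 52 66 49]
  12. access 52: HIT. Cache (LRU->MRU): [9 66 49 52]
  13. access 49: HIT. Cache (LRU->MRU): [9 66 52 49]
  14. access 59: MISS. Cache (LRU->MRU): [9 66 52 49 59]
  15. access 52: HIT. Cache (LRU->MRU): [9 66 49 59 52]
  16. access 52: HIT. Cache (LRU->MRU): [9 66 49 59 52]
  17. access 59: HIT. Cache (LRU->MRU): [9 66 49 52 59]
  18. access 59: HIT. Cache (LRU->MRU): [9 66 49 52 59]
  19. access 30: MISS. Cache (LRU->MRU): [9 66 49 52 59 30]
  20. access 49: HIT. Cache (LRU->MRU): [9 66 52 59 30 49]
  21. access 52: HIT. Cache (LRU->MRU): [9 66 59 30 49 52]
  22. access 30: HIT. Cache (LRU->MRU): [9 66 59 49 52 30]
  23. access 30: HIT. Cache (LRU->MRU): [9 66 59 49 52 30]
  24. access 52: HIT. Cache (LRU->MRU): [9 66 59 49 30 52]
  25. access 9: HIT. Cache (LRU->MRU): [66 59 49 30 52 9]
  26. access 59: HIT. Cache (LRU->MRU): [66 49 30 52 9 59]
  27. access 9: HIT. Cache (LRU->MRU): [66 49 30 52 59 9]
  28. access 59: HIT. Cache (LRU->MRU): [66 49 30 52 9 59]
  29. access 9: HIT. Cache (LRU->MRU): [66 49 30 52 59 9]
  30. access 59: HIT. Cache (LRU->MRU): [66 49 30 52 9 59]
  31. access 9: HIT. Cache (LRU->MRU): [66 49 30 52 59 9]
  32. access 59: HIT. Cache (LRU->MRU): [66 49 30 52 9 59]
  33. access 52: HIT. Cache (LRU->MRU): [66 49 30 9 59 52]
  34. access 52: HIT. Cache (LRU->MRU): [66 49 30 9 59 52]
  35. access 59: HIT. Cache (LRU->MRU): [66 49 30 9 52 59]
  36. access 66: HIT. Cache (LRU->MRU): [49 30 9 52 59 66]
  37. access 49: HIT. Cache (LRU->MRU): [30 9 52 59 66 49]
  38. access 9: HIT. Cache (LRU->MRU): [30 52 59 66 49 9]
  39. access 30: HIT. Cache (LRU->MRU): [52 59 66 49 9 30]
  40. access 80: MISS, evict 52. Cache (LRU->MRU): [59 66 49 9 30 80]
Total: 33 hits, 7 misses, 1 evictions

Answer: 59 66 49 9 30 80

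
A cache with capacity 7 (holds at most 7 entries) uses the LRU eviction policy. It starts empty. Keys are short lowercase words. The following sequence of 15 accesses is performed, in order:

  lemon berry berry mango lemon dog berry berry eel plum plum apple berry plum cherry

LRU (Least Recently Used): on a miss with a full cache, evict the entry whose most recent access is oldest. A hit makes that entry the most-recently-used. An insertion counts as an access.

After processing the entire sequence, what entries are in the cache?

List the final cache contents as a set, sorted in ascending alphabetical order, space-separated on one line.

LRU simulation (capacity=7):
  1. access lemon: MISS. Cache (LRU->MRU): [lemon]
  2. access berry: MISS. Cache (LRU->MRU): [lemon berry]
  3. access berry: HIT. Cache (LRU->MRU): [lemon berry]
  4. access mango: MISS. Cache (LRU->MRU): [lemon berry mango]
  5. access lemon: HIT. Cache (LRU->MRU): [berry mango lemon]
  6. access dog: MISS. Cache (LRU->MRU): [berry mango lemon dog]
  7. access berry: HIT. Cache (LRU->MRU): [mango lemon dog berry]
  8. access berry: HIT. Cache (LRU->MRU): [mango lemon dog berry]
  9. access eel: MISS. Cache (LRU->MRU): [mango lemon dog berry eel]
  10. access plum: MISS. Cache (LRU->MRU): [mango lemon dog berry eel plum]
  11. access plum: HIT. Cache (LRU->MRU): [mango lemon dog berry eel plum]
  12. access apple: MISS. Cache (LRU->MRU): [mango lemon dog berry eel plum apple]
  13. access berry: HIT. Cache (LRU->MRU): [mango lemon dog eel plum apple berry]
  14. access plum: HIT. Cache (LRU->MRU): [mango lemon dog eel apple berry plum]
  15. access cherry: MISS, evict mango. Cache (LRU->MRU): [lemon dog eel apple berry plum cherry]
Total: 7 hits, 8 misses, 1 evictions

Answer: apple berry cherry dog eel lemon plum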